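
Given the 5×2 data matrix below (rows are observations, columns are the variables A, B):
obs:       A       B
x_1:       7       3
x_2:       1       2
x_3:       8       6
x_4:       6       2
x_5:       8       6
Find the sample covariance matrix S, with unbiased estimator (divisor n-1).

Step 1 — column means:
  mean(A) = (7 + 1 + 8 + 6 + 8) / 5 = 30/5 = 6
  mean(B) = (3 + 2 + 6 + 2 + 6) / 5 = 19/5 = 3.8

Step 2 — sample covariance S[i,j] = (1/(n-1)) · Σ_k (x_{k,i} - mean_i) · (x_{k,j} - mean_j), with n-1 = 4.
  S[A,A] = ((1)·(1) + (-5)·(-5) + (2)·(2) + (0)·(0) + (2)·(2)) / 4 = 34/4 = 8.5
  S[A,B] = ((1)·(-0.8) + (-5)·(-1.8) + (2)·(2.2) + (0)·(-1.8) + (2)·(2.2)) / 4 = 17/4 = 4.25
  S[B,B] = ((-0.8)·(-0.8) + (-1.8)·(-1.8) + (2.2)·(2.2) + (-1.8)·(-1.8) + (2.2)·(2.2)) / 4 = 16.8/4 = 4.2

S is symmetric (S[j,i] = S[i,j]). Assembling:

S = [[8.5, 4.25],
 [4.25, 4.2]]


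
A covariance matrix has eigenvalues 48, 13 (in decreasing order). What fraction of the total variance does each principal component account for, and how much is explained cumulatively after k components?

Step 1 — total variance = trace(Sigma) = Σ λ_i = 48 + 13 = 61.

Step 2 — fraction explained by component i = λ_i / Σ λ:
  PC1: 48/61 = 0.7869
  PC2: 13/61 = 0.2131

Step 3 — cumulative fraction after k components = (λ_1 + ... + λ_k) / Σ λ:
  k = 1: 48/61 = 0.7869
  k = 2: (48 + 13)/61 = 61/61 = 1

Summary (fraction, with percent):

explained: PC1 0.7869 (78.69%), PC2 0.2131 (21.31%);  cumulative: 0.7869, 1


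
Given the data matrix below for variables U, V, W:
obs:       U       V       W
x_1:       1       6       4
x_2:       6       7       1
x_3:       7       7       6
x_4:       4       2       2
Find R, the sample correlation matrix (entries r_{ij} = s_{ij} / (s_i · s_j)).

Step 1 — column means:
  mean(U) = (1 + 6 + 7 + 4) / 4 = 18/4 = 4.5
  mean(V) = (6 + 7 + 7 + 2) / 4 = 22/4 = 5.5
  mean(W) = (4 + 1 + 6 + 2) / 4 = 13/4 = 3.25

Step 2 — sample variances and covariances s[i,j] = (1/(n-1)) · Σ_k (x_{k,i} - mean_i) · (x_{k,j} - mean_j), with n-1 = 3:
  s[U,U] = ((-3.5)·(-3.5) + (1.5)·(1.5) + (2.5)·(2.5) + (-0.5)·(-0.5)) / 3 = 21/3 = 7
  s[U,V] = ((-3.5)·(0.5) + (1.5)·(1.5) + (2.5)·(1.5) + (-0.5)·(-3.5)) / 3 = 6/3 = 2
  s[U,W] = ((-3.5)·(0.75) + (1.5)·(-2.25) + (2.5)·(2.75) + (-0.5)·(-1.25)) / 3 = 1.5/3 = 0.5
  s[V,V] = ((0.5)·(0.5) + (1.5)·(1.5) + (1.5)·(1.5) + (-3.5)·(-3.5)) / 3 = 17/3 = 5.6667
  s[V,W] = ((0.5)·(0.75) + (1.5)·(-2.25) + (1.5)·(2.75) + (-3.5)·(-1.25)) / 3 = 5.5/3 = 1.8333
  s[W,W] = ((0.75)·(0.75) + (-2.25)·(-2.25) + (2.75)·(2.75) + (-1.25)·(-1.25)) / 3 = 14.75/3 = 4.9167
  Sample standard deviations s_i = √(s[i,i]):
  s(U) = √(7) = 2.6458
  s(V) = √(5.6667) = 2.3805
  s(W) = √(4.9167) = 2.2174

Step 3 — r_{ij} = s_{ij} / (s_i · s_j):
  r[U,U] = 1 (diagonal).
  r[U,V] = 2 / (2.6458 · 2.3805) = 2 / 6.2981 = 0.3176
  r[U,W] = 0.5 / (2.6458 · 2.2174) = 0.5 / 5.8666 = 0.0852
  r[V,V] = 1 (diagonal).
  r[V,W] = 1.8333 / (2.3805 · 2.2174) = 1.8333 / 5.2784 = 0.3473
  r[W,W] = 1 (diagonal).

R is symmetric with unit diagonal. Assembling:

R = [[1, 0.3176, 0.0852],
 [0.3176, 1, 0.3473],
 [0.0852, 0.3473, 1]]


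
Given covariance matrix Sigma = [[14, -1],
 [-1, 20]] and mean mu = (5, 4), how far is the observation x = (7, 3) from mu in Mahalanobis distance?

Step 1 — centre the observation: (x - mu) = (2, -1).

Step 2 — invert Sigma. det(Sigma) = 14·20 - (-1)² = 279.
  Sigma^{-1} = (1/det) · [[d, -b], [-b, a]] = [[0.0717, 0.0036],
 [0.0036, 0.0502]].

Step 3 — form the quadratic (x - mu)^T · Sigma^{-1} · (x - mu):
  Sigma^{-1} · (x - mu) = (0.1398, -0.043).
  (x - mu)^T · [Sigma^{-1} · (x - mu)] = (2)·(0.1398) + (-1)·(-0.043) = 0.3226.

Step 4 — take square root: d = √(0.3226) ≈ 0.568.

d(x, mu) = √(0.3226) ≈ 0.568


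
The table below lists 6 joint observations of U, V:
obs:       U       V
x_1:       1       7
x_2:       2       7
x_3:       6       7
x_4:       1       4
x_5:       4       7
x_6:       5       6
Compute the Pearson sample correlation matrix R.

Step 1 — column means:
  mean(U) = (1 + 2 + 6 + 1 + 4 + 5) / 6 = 19/6 = 3.1667
  mean(V) = (7 + 7 + 7 + 4 + 7 + 6) / 6 = 38/6 = 6.3333

Step 2 — sample variances and covariances s[i,j] = (1/(n-1)) · Σ_k (x_{k,i} - mean_i) · (x_{k,j} - mean_j), with n-1 = 5:
  s[U,U] = ((-2.1667)·(-2.1667) + (-1.1667)·(-1.1667) + (2.8333)·(2.8333) + (-2.1667)·(-2.1667) + (0.8333)·(0.8333) + (1.8333)·(1.8333)) / 5 = 22.8333/5 = 4.5667
  s[U,V] = ((-2.1667)·(0.6667) + (-1.1667)·(0.6667) + (2.8333)·(0.6667) + (-2.1667)·(-2.3333) + (0.8333)·(0.6667) + (1.8333)·(-0.3333)) / 5 = 4.6667/5 = 0.9333
  s[V,V] = ((0.6667)·(0.6667) + (0.6667)·(0.6667) + (0.6667)·(0.6667) + (-2.3333)·(-2.3333) + (0.6667)·(0.6667) + (-0.3333)·(-0.3333)) / 5 = 7.3333/5 = 1.4667
  Sample standard deviations s_i = √(s[i,i]):
  s(U) = √(4.5667) = 2.137
  s(V) = √(1.4667) = 1.2111

Step 3 — r_{ij} = s_{ij} / (s_i · s_j):
  r[U,U] = 1 (diagonal).
  r[U,V] = 0.9333 / (2.137 · 1.2111) = 0.9333 / 2.588 = 0.3606
  r[V,V] = 1 (diagonal).

R is symmetric with unit diagonal. Assembling:

R = [[1, 0.3606],
 [0.3606, 1]]


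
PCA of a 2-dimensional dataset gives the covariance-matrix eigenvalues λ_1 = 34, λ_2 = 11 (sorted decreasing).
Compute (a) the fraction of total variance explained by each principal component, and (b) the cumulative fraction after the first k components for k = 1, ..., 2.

Step 1 — total variance = trace(Sigma) = Σ λ_i = 34 + 11 = 45.

Step 2 — fraction explained by component i = λ_i / Σ λ:
  PC1: 34/45 = 0.7556
  PC2: 11/45 = 0.2444

Step 3 — cumulative fraction after k components = (λ_1 + ... + λ_k) / Σ λ:
  k = 1: 34/45 = 0.7556
  k = 2: (34 + 11)/45 = 45/45 = 1

Summary (fraction, with percent):

explained: PC1 0.7556 (75.56%), PC2 0.2444 (24.44%);  cumulative: 0.7556, 1


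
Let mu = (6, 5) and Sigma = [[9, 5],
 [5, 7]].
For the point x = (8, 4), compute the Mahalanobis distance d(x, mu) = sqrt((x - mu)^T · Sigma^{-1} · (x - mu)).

Step 1 — centre the observation: (x - mu) = (2, -1).

Step 2 — invert Sigma. det(Sigma) = 9·7 - (5)² = 38.
  Sigma^{-1} = (1/det) · [[d, -b], [-b, a]] = [[0.1842, -0.1316],
 [-0.1316, 0.2368]].

Step 3 — form the quadratic (x - mu)^T · Sigma^{-1} · (x - mu):
  Sigma^{-1} · (x - mu) = (0.5, -0.5).
  (x - mu)^T · [Sigma^{-1} · (x - mu)] = (2)·(0.5) + (-1)·(-0.5) = 1.5.

Step 4 — take square root: d = √(1.5) ≈ 1.2247.

d(x, mu) = √(1.5) ≈ 1.2247


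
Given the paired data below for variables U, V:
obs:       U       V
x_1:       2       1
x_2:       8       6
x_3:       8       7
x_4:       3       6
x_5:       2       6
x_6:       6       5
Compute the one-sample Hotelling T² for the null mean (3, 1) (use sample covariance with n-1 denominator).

Step 1 — sample mean vector:
  mean(U) = (2 + 8 + 8 + 3 + 2 + 6) / 6 = 29/6 = 4.8333
  mean(V) = (1 + 6 + 7 + 6 + 6 + 5) / 6 = 31/6 = 5.1667
  x̄ = (4.8333, 5.1667),  deviation x̄ - mu_0 = (4.8333, 5.1667) - (3, 1) = (1.8333, 4.1667).

Step 2 — sample covariance matrix, S[i,j] = (1/(n-1)) · Σ_k (x_{k,i} - mean_i) · (x_{k,j} - mean_j), divisor n-1 = 5:
  S[U,U] = ((-2.8333)·(-2.8333) + (3.1667)·(3.1667) + (3.1667)·(3.1667) + (-1.8333)·(-1.8333) + (-2.8333)·(-2.8333) + (1.1667)·(1.1667)) / 5 = 40.8333/5 = 8.1667
  S[U,V] = ((-2.8333)·(-4.1667) + (3.1667)·(0.8333) + (3.1667)·(1.8333) + (-1.8333)·(0.8333) + (-2.8333)·(0.8333) + (1.1667)·(-0.1667)) / 5 = 16.1667/5 = 3.2333
  S[V,V] = ((-4.1667)·(-4.1667) + (0.8333)·(0.8333) + (1.8333)·(1.8333) + (0.8333)·(0.8333) + (0.8333)·(0.8333) + (-0.1667)·(-0.1667)) / 5 = 22.8333/5 = 4.5667
  S = [[8.1667, 3.2333],
 [3.2333, 4.5667]].

Step 3 — invert S. det(S) = 8.1667·4.5667 - (3.2333)² = 26.84.
  S^{-1} = (1/det) · [[d, -b], [-b, a]] = [[0.1701, -0.1205],
 [-0.1205, 0.3043]].

Step 4 — quadratic form (x̄ - mu_0)^T · S^{-1} · (x̄ - mu_0):
  S^{-1} · (x̄ - mu_0) = (-0.19, 1.0469),
  (x̄ - mu_0)^T · [...] = (1.8333)·(-0.19) + (4.1667)·(1.0469) = 4.0139.

Step 5 — scale by n: T² = 6 · 4.0139 = 24.0835.

T² ≈ 24.0835


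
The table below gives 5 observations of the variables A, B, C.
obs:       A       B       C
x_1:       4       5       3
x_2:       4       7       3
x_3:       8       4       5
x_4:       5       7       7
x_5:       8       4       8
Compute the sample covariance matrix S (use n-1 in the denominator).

Step 1 — column means:
  mean(A) = (4 + 4 + 8 + 5 + 8) / 5 = 29/5 = 5.8
  mean(B) = (5 + 7 + 4 + 7 + 4) / 5 = 27/5 = 5.4
  mean(C) = (3 + 3 + 5 + 7 + 8) / 5 = 26/5 = 5.2

Step 2 — sample covariance S[i,j] = (1/(n-1)) · Σ_k (x_{k,i} - mean_i) · (x_{k,j} - mean_j), with n-1 = 4.
  S[A,A] = ((-1.8)·(-1.8) + (-1.8)·(-1.8) + (2.2)·(2.2) + (-0.8)·(-0.8) + (2.2)·(2.2)) / 4 = 16.8/4 = 4.2
  S[A,B] = ((-1.8)·(-0.4) + (-1.8)·(1.6) + (2.2)·(-1.4) + (-0.8)·(1.6) + (2.2)·(-1.4)) / 4 = -9.6/4 = -2.4
  S[A,C] = ((-1.8)·(-2.2) + (-1.8)·(-2.2) + (2.2)·(-0.2) + (-0.8)·(1.8) + (2.2)·(2.8)) / 4 = 12.2/4 = 3.05
  S[B,B] = ((-0.4)·(-0.4) + (1.6)·(1.6) + (-1.4)·(-1.4) + (1.6)·(1.6) + (-1.4)·(-1.4)) / 4 = 9.2/4 = 2.3
  S[B,C] = ((-0.4)·(-2.2) + (1.6)·(-2.2) + (-1.4)·(-0.2) + (1.6)·(1.8) + (-1.4)·(2.8)) / 4 = -3.4/4 = -0.85
  S[C,C] = ((-2.2)·(-2.2) + (-2.2)·(-2.2) + (-0.2)·(-0.2) + (1.8)·(1.8) + (2.8)·(2.8)) / 4 = 20.8/4 = 5.2

S is symmetric (S[j,i] = S[i,j]). Assembling:

S = [[4.2, -2.4, 3.05],
 [-2.4, 2.3, -0.85],
 [3.05, -0.85, 5.2]]


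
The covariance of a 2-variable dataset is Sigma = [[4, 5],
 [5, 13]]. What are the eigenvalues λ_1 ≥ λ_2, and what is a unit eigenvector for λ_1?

Step 1 — characteristic polynomial of 2×2 Sigma:
  det(Sigma - λI) = λ² - trace · λ + det = 0.
  trace = 4 + 13 = 17, det = 4·13 - (5)² = 27.
Step 2 — discriminant:
  Δ = trace² - 4·det = 289 - 108 = 181.
Step 3 — eigenvalues:
  λ = (trace ± √Δ)/2 = (17 ± 13.4536)/2,
  λ_1 = 15.2268,  λ_2 = 1.7732.

Step 4 — unit eigenvector for λ_1: solve (Sigma - λ_1 I)v = 0. First row:
  (4 - 15.2268)·v_x + (5)·v_y = 0, i.e. (-11.2268)·v_x + (5)·v_y = 0,
  so v ∝ (b, λ_1 - a) = (5, 11.2268) = u.
  ||u|| = √((5)² + (11.2268)²) = √(151.0413) ≈ 12.2899,
  v_1 = u/||u|| ≈ (0.4068, 0.9135) (||v_1|| = 1).

λ_1 = 15.2268,  λ_2 = 1.7732;  v_1 ≈ (0.4068, 0.9135)


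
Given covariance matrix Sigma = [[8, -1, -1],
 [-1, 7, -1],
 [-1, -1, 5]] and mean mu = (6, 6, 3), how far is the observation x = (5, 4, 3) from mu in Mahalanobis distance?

Step 1 — centre the observation: (x - mu) = (-1, -2, 0).

Step 2 — invert Sigma (cofactor / det for 3×3, or solve directly):
  Sigma^{-1} = [[0.1318, 0.0233, 0.031],
 [0.0233, 0.1512, 0.0349],
 [0.031, 0.0349, 0.2132]].

Step 3 — form the quadratic (x - mu)^T · Sigma^{-1} · (x - mu):
  Sigma^{-1} · (x - mu) = (-0.1783, -0.3256, -0.1008).
  (x - mu)^T · [Sigma^{-1} · (x - mu)] = (-1)·(-0.1783) + (-2)·(-0.3256) + (0)·(-0.1008) = 0.8295.

Step 4 — take square root: d = √(0.8295) ≈ 0.9107.

d(x, mu) = √(0.8295) ≈ 0.9107


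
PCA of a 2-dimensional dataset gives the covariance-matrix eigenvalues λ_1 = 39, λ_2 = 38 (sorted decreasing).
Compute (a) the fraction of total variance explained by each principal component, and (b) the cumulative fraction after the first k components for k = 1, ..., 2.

Step 1 — total variance = trace(Sigma) = Σ λ_i = 39 + 38 = 77.

Step 2 — fraction explained by component i = λ_i / Σ λ:
  PC1: 39/77 = 0.5065
  PC2: 38/77 = 0.4935

Step 3 — cumulative fraction after k components = (λ_1 + ... + λ_k) / Σ λ:
  k = 1: 39/77 = 0.5065
  k = 2: (39 + 38)/77 = 77/77 = 1

Summary (fraction, with percent):

explained: PC1 0.5065 (50.65%), PC2 0.4935 (49.35%);  cumulative: 0.5065, 1


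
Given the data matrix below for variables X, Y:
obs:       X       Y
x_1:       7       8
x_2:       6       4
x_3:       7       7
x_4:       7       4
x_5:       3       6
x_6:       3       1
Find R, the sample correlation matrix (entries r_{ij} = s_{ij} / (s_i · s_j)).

Step 1 — column means:
  mean(X) = (7 + 6 + 7 + 7 + 3 + 3) / 6 = 33/6 = 5.5
  mean(Y) = (8 + 4 + 7 + 4 + 6 + 1) / 6 = 30/6 = 5

Step 2 — sample variances and covariances s[i,j] = (1/(n-1)) · Σ_k (x_{k,i} - mean_i) · (x_{k,j} - mean_j), with n-1 = 5:
  s[X,X] = ((1.5)·(1.5) + (0.5)·(0.5) + (1.5)·(1.5) + (1.5)·(1.5) + (-2.5)·(-2.5) + (-2.5)·(-2.5)) / 5 = 19.5/5 = 3.9
  s[X,Y] = ((1.5)·(3) + (0.5)·(-1) + (1.5)·(2) + (1.5)·(-1) + (-2.5)·(1) + (-2.5)·(-4)) / 5 = 13/5 = 2.6
  s[Y,Y] = ((3)·(3) + (-1)·(-1) + (2)·(2) + (-1)·(-1) + (1)·(1) + (-4)·(-4)) / 5 = 32/5 = 6.4
  Sample standard deviations s_i = √(s[i,i]):
  s(X) = √(3.9) = 1.9748
  s(Y) = √(6.4) = 2.5298

Step 3 — r_{ij} = s_{ij} / (s_i · s_j):
  r[X,X] = 1 (diagonal).
  r[X,Y] = 2.6 / (1.9748 · 2.5298) = 2.6 / 4.996 = 0.5204
  r[Y,Y] = 1 (diagonal).

R is symmetric with unit diagonal. Assembling:

R = [[1, 0.5204],
 [0.5204, 1]]


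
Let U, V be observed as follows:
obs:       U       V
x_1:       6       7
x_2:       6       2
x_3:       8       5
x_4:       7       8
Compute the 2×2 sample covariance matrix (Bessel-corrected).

Step 1 — column means:
  mean(U) = (6 + 6 + 8 + 7) / 4 = 27/4 = 6.75
  mean(V) = (7 + 2 + 5 + 8) / 4 = 22/4 = 5.5

Step 2 — sample covariance S[i,j] = (1/(n-1)) · Σ_k (x_{k,i} - mean_i) · (x_{k,j} - mean_j), with n-1 = 3.
  S[U,U] = ((-0.75)·(-0.75) + (-0.75)·(-0.75) + (1.25)·(1.25) + (0.25)·(0.25)) / 3 = 2.75/3 = 0.9167
  S[U,V] = ((-0.75)·(1.5) + (-0.75)·(-3.5) + (1.25)·(-0.5) + (0.25)·(2.5)) / 3 = 1.5/3 = 0.5
  S[V,V] = ((1.5)·(1.5) + (-3.5)·(-3.5) + (-0.5)·(-0.5) + (2.5)·(2.5)) / 3 = 21/3 = 7

S is symmetric (S[j,i] = S[i,j]). Assembling:

S = [[0.9167, 0.5],
 [0.5, 7]]


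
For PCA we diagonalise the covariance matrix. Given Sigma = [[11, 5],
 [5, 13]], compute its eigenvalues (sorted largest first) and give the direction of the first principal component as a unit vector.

Step 1 — characteristic polynomial of 2×2 Sigma:
  det(Sigma - λI) = λ² - trace · λ + det = 0.
  trace = 11 + 13 = 24, det = 11·13 - (5)² = 118.
Step 2 — discriminant:
  Δ = trace² - 4·det = 576 - 472 = 104.
Step 3 — eigenvalues:
  λ = (trace ± √Δ)/2 = (24 ± 10.198)/2,
  λ_1 = 17.099,  λ_2 = 6.901.

Step 4 — unit eigenvector for λ_1: solve (Sigma - λ_1 I)v = 0. First row:
  (11 - 17.099)·v_x + (5)·v_y = 0, i.e. (-6.099)·v_x + (5)·v_y = 0,
  so v ∝ (b, λ_1 - a) = (5, 6.099) = u.
  ||u|| = √((5)² + (6.099)²) = √(62.198) ≈ 7.8866,
  v_1 = u/||u|| ≈ (0.634, 0.7733) (||v_1|| = 1).

λ_1 = 17.099,  λ_2 = 6.901;  v_1 ≈ (0.634, 0.7733)


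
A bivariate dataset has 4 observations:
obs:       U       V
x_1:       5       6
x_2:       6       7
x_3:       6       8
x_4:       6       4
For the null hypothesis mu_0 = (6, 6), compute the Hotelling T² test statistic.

Step 1 — sample mean vector:
  mean(U) = (5 + 6 + 6 + 6) / 4 = 23/4 = 5.75
  mean(V) = (6 + 7 + 8 + 4) / 4 = 25/4 = 6.25
  x̄ = (5.75, 6.25),  deviation x̄ - mu_0 = (5.75, 6.25) - (6, 6) = (-0.25, 0.25).

Step 2 — sample covariance matrix, S[i,j] = (1/(n-1)) · Σ_k (x_{k,i} - mean_i) · (x_{k,j} - mean_j), divisor n-1 = 3:
  S[U,U] = ((-0.75)·(-0.75) + (0.25)·(0.25) + (0.25)·(0.25) + (0.25)·(0.25)) / 3 = 0.75/3 = 0.25
  S[U,V] = ((-0.75)·(-0.25) + (0.25)·(0.75) + (0.25)·(1.75) + (0.25)·(-2.25)) / 3 = 0.25/3 = 0.0833
  S[V,V] = ((-0.25)·(-0.25) + (0.75)·(0.75) + (1.75)·(1.75) + (-2.25)·(-2.25)) / 3 = 8.75/3 = 2.9167
  S = [[0.25, 0.0833],
 [0.0833, 2.9167]].

Step 3 — invert S. det(S) = 0.25·2.9167 - (0.0833)² = 0.7222.
  S^{-1} = (1/det) · [[d, -b], [-b, a]] = [[4.0385, -0.1154],
 [-0.1154, 0.3462]].

Step 4 — quadratic form (x̄ - mu_0)^T · S^{-1} · (x̄ - mu_0):
  S^{-1} · (x̄ - mu_0) = (-1.0385, 0.1154),
  (x̄ - mu_0)^T · [...] = (-0.25)·(-1.0385) + (0.25)·(0.1154) = 0.2885.

Step 5 — scale by n: T² = 4 · 0.2885 = 1.1538.

T² ≈ 1.1538


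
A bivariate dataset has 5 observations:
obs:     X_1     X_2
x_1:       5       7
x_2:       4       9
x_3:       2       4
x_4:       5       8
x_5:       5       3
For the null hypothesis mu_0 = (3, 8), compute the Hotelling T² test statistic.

Step 1 — sample mean vector:
  mean(X_1) = (5 + 4 + 2 + 5 + 5) / 5 = 21/5 = 4.2
  mean(X_2) = (7 + 9 + 4 + 8 + 3) / 5 = 31/5 = 6.2
  x̄ = (4.2, 6.2),  deviation x̄ - mu_0 = (4.2, 6.2) - (3, 8) = (1.2, -1.8).

Step 2 — sample covariance matrix, S[i,j] = (1/(n-1)) · Σ_k (x_{k,i} - mean_i) · (x_{k,j} - mean_j), divisor n-1 = 4:
  S[X_1,X_1] = ((0.8)·(0.8) + (-0.2)·(-0.2) + (-2.2)·(-2.2) + (0.8)·(0.8) + (0.8)·(0.8)) / 4 = 6.8/4 = 1.7
  S[X_1,X_2] = ((0.8)·(0.8) + (-0.2)·(2.8) + (-2.2)·(-2.2) + (0.8)·(1.8) + (0.8)·(-3.2)) / 4 = 3.8/4 = 0.95
  S[X_2,X_2] = ((0.8)·(0.8) + (2.8)·(2.8) + (-2.2)·(-2.2) + (1.8)·(1.8) + (-3.2)·(-3.2)) / 4 = 26.8/4 = 6.7
  S = [[1.7, 0.95],
 [0.95, 6.7]].

Step 3 — invert S. det(S) = 1.7·6.7 - (0.95)² = 10.4875.
  S^{-1} = (1/det) · [[d, -b], [-b, a]] = [[0.6389, -0.0906],
 [-0.0906, 0.1621]].

Step 4 — quadratic form (x̄ - mu_0)^T · S^{-1} · (x̄ - mu_0):
  S^{-1} · (x̄ - mu_0) = (0.9297, -0.4005),
  (x̄ - mu_0)^T · [...] = (1.2)·(0.9297) + (-1.8)·(-0.4005) = 1.8365.

Step 5 — scale by n: T² = 5 · 1.8365 = 9.1824.

T² ≈ 9.1824


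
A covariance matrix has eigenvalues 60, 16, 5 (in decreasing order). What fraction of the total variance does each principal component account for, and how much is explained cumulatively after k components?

Step 1 — total variance = trace(Sigma) = Σ λ_i = 60 + 16 + 5 = 81.

Step 2 — fraction explained by component i = λ_i / Σ λ:
  PC1: 60/81 = 0.7407
  PC2: 16/81 = 0.1975
  PC3: 5/81 = 0.0617

Step 3 — cumulative fraction after k components = (λ_1 + ... + λ_k) / Σ λ:
  k = 1: 60/81 = 0.7407
  k = 2: (60 + 16)/81 = 76/81 = 0.9383
  k = 3: (60 + 16 + 5)/81 = 81/81 = 1

Summary (fraction, with percent):

explained: PC1 0.7407 (74.07%), PC2 0.1975 (19.75%), PC3 0.0617 (6.17%);  cumulative: 0.7407, 0.9383, 1


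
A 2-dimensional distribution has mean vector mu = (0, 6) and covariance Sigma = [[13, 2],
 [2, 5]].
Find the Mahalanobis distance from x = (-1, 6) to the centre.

Step 1 — centre the observation: (x - mu) = (-1, 0).

Step 2 — invert Sigma. det(Sigma) = 13·5 - (2)² = 61.
  Sigma^{-1} = (1/det) · [[d, -b], [-b, a]] = [[0.082, -0.0328],
 [-0.0328, 0.2131]].

Step 3 — form the quadratic (x - mu)^T · Sigma^{-1} · (x - mu):
  Sigma^{-1} · (x - mu) = (-0.082, 0.0328).
  (x - mu)^T · [Sigma^{-1} · (x - mu)] = (-1)·(-0.082) + (0)·(0.0328) = 0.082.

Step 4 — take square root: d = √(0.082) ≈ 0.2863.

d(x, mu) = √(0.082) ≈ 0.2863


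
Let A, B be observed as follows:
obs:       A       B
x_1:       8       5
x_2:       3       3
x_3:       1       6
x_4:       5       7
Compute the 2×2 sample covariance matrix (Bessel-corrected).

Step 1 — column means:
  mean(A) = (8 + 3 + 1 + 5) / 4 = 17/4 = 4.25
  mean(B) = (5 + 3 + 6 + 7) / 4 = 21/4 = 5.25

Step 2 — sample covariance S[i,j] = (1/(n-1)) · Σ_k (x_{k,i} - mean_i) · (x_{k,j} - mean_j), with n-1 = 3.
  S[A,A] = ((3.75)·(3.75) + (-1.25)·(-1.25) + (-3.25)·(-3.25) + (0.75)·(0.75)) / 3 = 26.75/3 = 8.9167
  S[A,B] = ((3.75)·(-0.25) + (-1.25)·(-2.25) + (-3.25)·(0.75) + (0.75)·(1.75)) / 3 = 0.75/3 = 0.25
  S[B,B] = ((-0.25)·(-0.25) + (-2.25)·(-2.25) + (0.75)·(0.75) + (1.75)·(1.75)) / 3 = 8.75/3 = 2.9167

S is symmetric (S[j,i] = S[i,j]). Assembling:

S = [[8.9167, 0.25],
 [0.25, 2.9167]]


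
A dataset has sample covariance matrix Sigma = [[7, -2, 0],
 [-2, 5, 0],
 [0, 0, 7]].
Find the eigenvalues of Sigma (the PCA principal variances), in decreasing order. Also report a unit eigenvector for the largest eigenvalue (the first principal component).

Step 1 — characteristic polynomial p(λ) = det(λI - Sigma) = λ³ - tr·λ² + c_1·λ - det, where tr = trace, c_1 = sum of the principal 2×2 minors, det = det(Sigma):
  tr = 7 + 5 + 7 = 19,
  c_1 = (7·5 - (-2)²) + (7·7 - (0)²) + (5·7 - (0)²) = 31 + 49 + 35 = 115,
  det = 7·(5·7 - (0)²) - (-2)·((-2)·7 - (0)·(0)) + (0)·((-2)·(0) - 5·(0)) = 7·(35) - (-2)·(-14) + (0)·(0) = 217.
  So p(λ) = λ³ - 19λ² + 115λ - 217.
Step 2 — look for an integer root (rational root theorem: any rational root is an integer divisor of 217). Testing λ = 7:
  p(7) = 343 - 931 + 805 - 217 = 0  ✓
  Dividing out (λ - 7): p(λ) = (λ - 7)(λ² - 12λ + 31).
Step 3 — remaining eigenvalues from the quadratic λ² - 12λ + 31 = 0:
  Δ = 12² - 4·31 = 144 - 124 = 20,  λ = (12 ± √20)/2 = (12 ± 4.4721)/2 ≈ 8.2361 or 3.7639.
  Sorted: λ_1 = 8.2361,  λ_2 = 7,  λ_3 = 3.7639  (check: sum = 19 = tr ✓).

Step 4 — unit eigenvector for λ_1 ≈ 8.2361: v spans the null space of (Sigma - λ_1 I), whose rows are
  r_1 = (-1.2361, -2, 0),  r_2 = (-2, -3.2361, 0),  r_3 = (0, 0, -1.2361).
  v is orthogonal to every row, so take v ∝ r_1 × r_3 = ((-2)·(-1.2361) - (0)·(0), (0)·(0) - (-1.2361)·(-1.2361), (-1.2361)·(0) - (-2)·(0)) ≈ (2.4721, -1.5279, 0).
  Let u = (2.4721, -1.5279, 0).
  ||u|| = √((2.4721)² + (-1.5279)² + (0)²) = √(8.4458) ≈ 2.9062,  v_1 = u/||u|| ≈ (0.8507, -0.5257, 0) (||v_1|| = 1).

λ_1 = 8.2361,  λ_2 = 7,  λ_3 = 3.7639;  v_1 ≈ (0.8507, -0.5257, 0)


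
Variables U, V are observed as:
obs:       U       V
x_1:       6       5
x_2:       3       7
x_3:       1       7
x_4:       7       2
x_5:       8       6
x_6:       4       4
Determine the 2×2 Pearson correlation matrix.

Step 1 — column means:
  mean(U) = (6 + 3 + 1 + 7 + 8 + 4) / 6 = 29/6 = 4.8333
  mean(V) = (5 + 7 + 7 + 2 + 6 + 4) / 6 = 31/6 = 5.1667

Step 2 — sample variances and covariances s[i,j] = (1/(n-1)) · Σ_k (x_{k,i} - mean_i) · (x_{k,j} - mean_j), with n-1 = 5:
  s[U,U] = ((1.1667)·(1.1667) + (-1.8333)·(-1.8333) + (-3.8333)·(-3.8333) + (2.1667)·(2.1667) + (3.1667)·(3.1667) + (-0.8333)·(-0.8333)) / 5 = 34.8333/5 = 6.9667
  s[U,V] = ((1.1667)·(-0.1667) + (-1.8333)·(1.8333) + (-3.8333)·(1.8333) + (2.1667)·(-3.1667) + (3.1667)·(0.8333) + (-0.8333)·(-1.1667)) / 5 = -13.8333/5 = -2.7667
  s[V,V] = ((-0.1667)·(-0.1667) + (1.8333)·(1.8333) + (1.8333)·(1.8333) + (-3.1667)·(-3.1667) + (0.8333)·(0.8333) + (-1.1667)·(-1.1667)) / 5 = 18.8333/5 = 3.7667
  Sample standard deviations s_i = √(s[i,i]):
  s(U) = √(6.9667) = 2.6394
  s(V) = √(3.7667) = 1.9408

Step 3 — r_{ij} = s_{ij} / (s_i · s_j):
  r[U,U] = 1 (diagonal).
  r[U,V] = -2.7667 / (2.6394 · 1.9408) = -2.7667 / 5.1226 = -0.5401
  r[V,V] = 1 (diagonal).

R is symmetric with unit diagonal. Assembling:

R = [[1, -0.5401],
 [-0.5401, 1]]


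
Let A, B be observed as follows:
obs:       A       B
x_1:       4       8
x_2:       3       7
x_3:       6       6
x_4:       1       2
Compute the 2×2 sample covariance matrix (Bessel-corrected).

Step 1 — column means:
  mean(A) = (4 + 3 + 6 + 1) / 4 = 14/4 = 3.5
  mean(B) = (8 + 7 + 6 + 2) / 4 = 23/4 = 5.75

Step 2 — sample covariance S[i,j] = (1/(n-1)) · Σ_k (x_{k,i} - mean_i) · (x_{k,j} - mean_j), with n-1 = 3.
  S[A,A] = ((0.5)·(0.5) + (-0.5)·(-0.5) + (2.5)·(2.5) + (-2.5)·(-2.5)) / 3 = 13/3 = 4.3333
  S[A,B] = ((0.5)·(2.25) + (-0.5)·(1.25) + (2.5)·(0.25) + (-2.5)·(-3.75)) / 3 = 10.5/3 = 3.5
  S[B,B] = ((2.25)·(2.25) + (1.25)·(1.25) + (0.25)·(0.25) + (-3.75)·(-3.75)) / 3 = 20.75/3 = 6.9167

S is symmetric (S[j,i] = S[i,j]). Assembling:

S = [[4.3333, 3.5],
 [3.5, 6.9167]]


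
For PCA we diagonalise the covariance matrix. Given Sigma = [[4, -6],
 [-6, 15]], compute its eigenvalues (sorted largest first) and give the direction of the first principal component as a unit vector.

Step 1 — characteristic polynomial of 2×2 Sigma:
  det(Sigma - λI) = λ² - trace · λ + det = 0.
  trace = 4 + 15 = 19, det = 4·15 - (-6)² = 24.
Step 2 — discriminant:
  Δ = trace² - 4·det = 361 - 96 = 265.
Step 3 — eigenvalues:
  λ = (trace ± √Δ)/2 = (19 ± 16.2788)/2,
  λ_1 = 17.6394,  λ_2 = 1.3606.

Step 4 — unit eigenvector for λ_1: solve (Sigma - λ_1 I)v = 0. First row:
  (4 - 17.6394)·v_x + (-6)·v_y = 0, i.e. (-13.6394)·v_x + (-6)·v_y = 0,
  so v ∝ (b, λ_1 - a) = (-6, 13.6394); multiply by -1 so the first entry is positive: u = (6, -13.6394).
  ||u|| = √((6)² + (-13.6394)²) = √(222.0335) ≈ 14.9008,
  v_1 = u/||u|| ≈ (0.4027, -0.9153) (||v_1|| = 1).

λ_1 = 17.6394,  λ_2 = 1.3606;  v_1 ≈ (0.4027, -0.9153)


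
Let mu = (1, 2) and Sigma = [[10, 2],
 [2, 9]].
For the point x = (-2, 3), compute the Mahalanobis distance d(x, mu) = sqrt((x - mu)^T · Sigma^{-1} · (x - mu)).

Step 1 — centre the observation: (x - mu) = (-3, 1).

Step 2 — invert Sigma. det(Sigma) = 10·9 - (2)² = 86.
  Sigma^{-1} = (1/det) · [[d, -b], [-b, a]] = [[0.1047, -0.0233],
 [-0.0233, 0.1163]].

Step 3 — form the quadratic (x - mu)^T · Sigma^{-1} · (x - mu):
  Sigma^{-1} · (x - mu) = (-0.3372, 0.186).
  (x - mu)^T · [Sigma^{-1} · (x - mu)] = (-3)·(-0.3372) + (1)·(0.186) = 1.1977.

Step 4 — take square root: d = √(1.1977) ≈ 1.0944.

d(x, mu) = √(1.1977) ≈ 1.0944


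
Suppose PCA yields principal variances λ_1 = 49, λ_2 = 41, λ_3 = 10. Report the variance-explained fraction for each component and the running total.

Step 1 — total variance = trace(Sigma) = Σ λ_i = 49 + 41 + 10 = 100.

Step 2 — fraction explained by component i = λ_i / Σ λ:
  PC1: 49/100 = 0.49
  PC2: 41/100 = 0.41
  PC3: 10/100 = 0.1

Step 3 — cumulative fraction after k components = (λ_1 + ... + λ_k) / Σ λ:
  k = 1: 49/100 = 0.49
  k = 2: (49 + 41)/100 = 90/100 = 0.9
  k = 3: (49 + 41 + 10)/100 = 100/100 = 1

Summary (fraction, with percent):

explained: PC1 0.49 (49%), PC2 0.41 (41%), PC3 0.1 (10%);  cumulative: 0.49, 0.9, 1


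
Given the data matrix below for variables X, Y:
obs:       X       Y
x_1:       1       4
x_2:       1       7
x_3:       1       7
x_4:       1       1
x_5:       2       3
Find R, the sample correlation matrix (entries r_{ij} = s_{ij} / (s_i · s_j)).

Step 1 — column means:
  mean(X) = (1 + 1 + 1 + 1 + 2) / 5 = 6/5 = 1.2
  mean(Y) = (4 + 7 + 7 + 1 + 3) / 5 = 22/5 = 4.4

Step 2 — sample variances and covariances s[i,j] = (1/(n-1)) · Σ_k (x_{k,i} - mean_i) · (x_{k,j} - mean_j), with n-1 = 4:
  s[X,X] = ((-0.2)·(-0.2) + (-0.2)·(-0.2) + (-0.2)·(-0.2) + (-0.2)·(-0.2) + (0.8)·(0.8)) / 4 = 0.8/4 = 0.2
  s[X,Y] = ((-0.2)·(-0.4) + (-0.2)·(2.6) + (-0.2)·(2.6) + (-0.2)·(-3.4) + (0.8)·(-1.4)) / 4 = -1.4/4 = -0.35
  s[Y,Y] = ((-0.4)·(-0.4) + (2.6)·(2.6) + (2.6)·(2.6) + (-3.4)·(-3.4) + (-1.4)·(-1.4)) / 4 = 27.2/4 = 6.8
  Sample standard deviations s_i = √(s[i,i]):
  s(X) = √(0.2) = 0.4472
  s(Y) = √(6.8) = 2.6077

Step 3 — r_{ij} = s_{ij} / (s_i · s_j):
  r[X,X] = 1 (diagonal).
  r[X,Y] = -0.35 / (0.4472 · 2.6077) = -0.35 / 1.1662 = -0.3001
  r[Y,Y] = 1 (diagonal).

R is symmetric with unit diagonal. Assembling:

R = [[1, -0.3001],
 [-0.3001, 1]]


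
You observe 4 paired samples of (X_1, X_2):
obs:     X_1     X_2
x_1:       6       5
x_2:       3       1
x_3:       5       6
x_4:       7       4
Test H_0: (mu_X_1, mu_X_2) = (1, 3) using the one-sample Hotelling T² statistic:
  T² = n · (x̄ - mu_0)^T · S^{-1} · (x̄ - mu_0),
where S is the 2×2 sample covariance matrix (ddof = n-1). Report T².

Step 1 — sample mean vector:
  mean(X_1) = (6 + 3 + 5 + 7) / 4 = 21/4 = 5.25
  mean(X_2) = (5 + 1 + 6 + 4) / 4 = 16/4 = 4
  x̄ = (5.25, 4),  deviation x̄ - mu_0 = (5.25, 4) - (1, 3) = (4.25, 1).

Step 2 — sample covariance matrix, S[i,j] = (1/(n-1)) · Σ_k (x_{k,i} - mean_i) · (x_{k,j} - mean_j), divisor n-1 = 3:
  S[X_1,X_1] = ((0.75)·(0.75) + (-2.25)·(-2.25) + (-0.25)·(-0.25) + (1.75)·(1.75)) / 3 = 8.75/3 = 2.9167
  S[X_1,X_2] = ((0.75)·(1) + (-2.25)·(-3) + (-0.25)·(2) + (1.75)·(0)) / 3 = 7/3 = 2.3333
  S[X_2,X_2] = ((1)·(1) + (-3)·(-3) + (2)·(2) + (0)·(0)) / 3 = 14/3 = 4.6667
  S = [[2.9167, 2.3333],
 [2.3333, 4.6667]].

Step 3 — invert S. det(S) = 2.9167·4.6667 - (2.3333)² = 8.1667.
  S^{-1} = (1/det) · [[d, -b], [-b, a]] = [[0.5714, -0.2857],
 [-0.2857, 0.3571]].

Step 4 — quadratic form (x̄ - mu_0)^T · S^{-1} · (x̄ - mu_0):
  S^{-1} · (x̄ - mu_0) = (2.1429, -0.8571),
  (x̄ - mu_0)^T · [...] = (4.25)·(2.1429) + (1)·(-0.8571) = 8.25.

Step 5 — scale by n: T² = 4 · 8.25 = 33.

T² ≈ 33


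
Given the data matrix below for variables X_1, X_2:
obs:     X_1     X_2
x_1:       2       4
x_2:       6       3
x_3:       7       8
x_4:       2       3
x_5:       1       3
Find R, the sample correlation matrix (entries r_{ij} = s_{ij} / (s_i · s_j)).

Step 1 — column means:
  mean(X_1) = (2 + 6 + 7 + 2 + 1) / 5 = 18/5 = 3.6
  mean(X_2) = (4 + 3 + 8 + 3 + 3) / 5 = 21/5 = 4.2

Step 2 — sample variances and covariances s[i,j] = (1/(n-1)) · Σ_k (x_{k,i} - mean_i) · (x_{k,j} - mean_j), with n-1 = 4:
  s[X_1,X_1] = ((-1.6)·(-1.6) + (2.4)·(2.4) + (3.4)·(3.4) + (-1.6)·(-1.6) + (-2.6)·(-2.6)) / 4 = 29.2/4 = 7.3
  s[X_1,X_2] = ((-1.6)·(-0.2) + (2.4)·(-1.2) + (3.4)·(3.8) + (-1.6)·(-1.2) + (-2.6)·(-1.2)) / 4 = 15.4/4 = 3.85
  s[X_2,X_2] = ((-0.2)·(-0.2) + (-1.2)·(-1.2) + (3.8)·(3.8) + (-1.2)·(-1.2) + (-1.2)·(-1.2)) / 4 = 18.8/4 = 4.7
  Sample standard deviations s_i = √(s[i,i]):
  s(X_1) = √(7.3) = 2.7019
  s(X_2) = √(4.7) = 2.1679

Step 3 — r_{ij} = s_{ij} / (s_i · s_j):
  r[X_1,X_1] = 1 (diagonal).
  r[X_1,X_2] = 3.85 / (2.7019 · 2.1679) = 3.85 / 5.8575 = 0.6573
  r[X_2,X_2] = 1 (diagonal).

R is symmetric with unit diagonal. Assembling:

R = [[1, 0.6573],
 [0.6573, 1]]


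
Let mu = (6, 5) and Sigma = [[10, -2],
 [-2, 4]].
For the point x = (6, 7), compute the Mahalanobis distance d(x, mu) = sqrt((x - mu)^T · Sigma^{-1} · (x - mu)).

Step 1 — centre the observation: (x - mu) = (0, 2).

Step 2 — invert Sigma. det(Sigma) = 10·4 - (-2)² = 36.
  Sigma^{-1} = (1/det) · [[d, -b], [-b, a]] = [[0.1111, 0.0556],
 [0.0556, 0.2778]].

Step 3 — form the quadratic (x - mu)^T · Sigma^{-1} · (x - mu):
  Sigma^{-1} · (x - mu) = (0.1111, 0.5556).
  (x - mu)^T · [Sigma^{-1} · (x - mu)] = (0)·(0.1111) + (2)·(0.5556) = 1.1111.

Step 4 — take square root: d = √(1.1111) ≈ 1.0541.

d(x, mu) = √(1.1111) ≈ 1.0541


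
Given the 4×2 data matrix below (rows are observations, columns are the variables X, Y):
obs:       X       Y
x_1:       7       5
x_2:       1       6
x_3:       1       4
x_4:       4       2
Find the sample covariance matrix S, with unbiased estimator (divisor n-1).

Step 1 — column means:
  mean(X) = (7 + 1 + 1 + 4) / 4 = 13/4 = 3.25
  mean(Y) = (5 + 6 + 4 + 2) / 4 = 17/4 = 4.25

Step 2 — sample covariance S[i,j] = (1/(n-1)) · Σ_k (x_{k,i} - mean_i) · (x_{k,j} - mean_j), with n-1 = 3.
  S[X,X] = ((3.75)·(3.75) + (-2.25)·(-2.25) + (-2.25)·(-2.25) + (0.75)·(0.75)) / 3 = 24.75/3 = 8.25
  S[X,Y] = ((3.75)·(0.75) + (-2.25)·(1.75) + (-2.25)·(-0.25) + (0.75)·(-2.25)) / 3 = -2.25/3 = -0.75
  S[Y,Y] = ((0.75)·(0.75) + (1.75)·(1.75) + (-0.25)·(-0.25) + (-2.25)·(-2.25)) / 3 = 8.75/3 = 2.9167

S is symmetric (S[j,i] = S[i,j]). Assembling:

S = [[8.25, -0.75],
 [-0.75, 2.9167]]


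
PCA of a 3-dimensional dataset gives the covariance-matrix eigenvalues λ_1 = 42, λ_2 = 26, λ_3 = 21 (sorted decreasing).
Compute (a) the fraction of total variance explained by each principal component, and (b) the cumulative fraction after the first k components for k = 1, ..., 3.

Step 1 — total variance = trace(Sigma) = Σ λ_i = 42 + 26 + 21 = 89.

Step 2 — fraction explained by component i = λ_i / Σ λ:
  PC1: 42/89 = 0.4719
  PC2: 26/89 = 0.2921
  PC3: 21/89 = 0.236

Step 3 — cumulative fraction after k components = (λ_1 + ... + λ_k) / Σ λ:
  k = 1: 42/89 = 0.4719
  k = 2: (42 + 26)/89 = 68/89 = 0.764
  k = 3: (42 + 26 + 21)/89 = 89/89 = 1

Summary (fraction, with percent):

explained: PC1 0.4719 (47.19%), PC2 0.2921 (29.21%), PC3 0.236 (23.6%);  cumulative: 0.4719, 0.764, 1


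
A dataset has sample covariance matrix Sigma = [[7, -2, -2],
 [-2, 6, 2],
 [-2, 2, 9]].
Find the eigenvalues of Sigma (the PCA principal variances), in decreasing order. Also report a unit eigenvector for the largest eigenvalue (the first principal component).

Step 1 — characteristic polynomial p(λ) = det(λI - Sigma) = λ³ - tr·λ² + c_1·λ - det, where tr = trace, c_1 = sum of the principal 2×2 minors, det = det(Sigma):
  tr = 7 + 6 + 9 = 22,
  c_1 = (7·6 - (-2)²) + (7·9 - (-2)²) + (6·9 - (2)²) = 38 + 59 + 50 = 147,
  det = 7·(6·9 - (2)²) - (-2)·((-2)·9 - (2)·(-2)) + (-2)·((-2)·(2) - 6·(-2)) = 7·(50) - (-2)·(-14) + (-2)·(8) = 306.
  So p(λ) = λ³ - 22λ² + 147λ - 306.
Step 2 — look for an integer root (rational root theorem: any rational root is an integer divisor of 306). Testing λ = 6:
  p(6) = 216 - 792 + 882 - 306 = 0  ✓
  Dividing out (λ - 6): p(λ) = (λ - 6)(λ² - 16λ + 51).
Step 3 — remaining eigenvalues from the quadratic λ² - 16λ + 51 = 0:
  Δ = 16² - 4·51 = 256 - 204 = 52,  λ = (16 ± √52)/2 = (16 ± 7.2111)/2 ≈ 11.6056 or 4.3944.
  Sorted: λ_1 = 11.6056,  λ_2 = 6,  λ_3 = 4.3944  (check: sum = 22 = tr ✓).

Step 4 — unit eigenvector for λ_1 ≈ 11.6056: v spans the null space of (Sigma - λ_1 I), whose rows are
  r_1 = (-4.6056, -2, -2),  r_2 = (-2, -5.6056, 2),  r_3 = (-2, 2, -2.6056).
  v is orthogonal to every row, so take v ∝ r_1 × r_2 = ((-2)·(2) - (-2)·(-5.6056), (-2)·(-2) - (-4.6056)·(2), (-4.6056)·(-5.6056) - (-2)·(-2)) ≈ (-15.2111, 13.2111, 21.8167).
  Rescale (multiply by -1 so the first nonzero entry is positive): u = (15.2111, -13.2111, -21.8167).
  ||u|| = √((15.2111)² + (-13.2111)² + (-21.8167)²) = √(881.8773) ≈ 29.6964,  v_1 = u/||u|| ≈ (0.5122, -0.4449, -0.7347) (||v_1|| = 1).

λ_1 = 11.6056,  λ_2 = 6,  λ_3 = 4.3944;  v_1 ≈ (0.5122, -0.4449, -0.7347)


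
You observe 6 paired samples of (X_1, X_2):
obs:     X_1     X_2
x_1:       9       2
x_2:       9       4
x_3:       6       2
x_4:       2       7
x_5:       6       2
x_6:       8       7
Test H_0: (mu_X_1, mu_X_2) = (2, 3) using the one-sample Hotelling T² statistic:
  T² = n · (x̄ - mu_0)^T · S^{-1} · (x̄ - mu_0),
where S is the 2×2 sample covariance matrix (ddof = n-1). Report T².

Step 1 — sample mean vector:
  mean(X_1) = (9 + 9 + 6 + 2 + 6 + 8) / 6 = 40/6 = 6.6667
  mean(X_2) = (2 + 4 + 2 + 7 + 2 + 7) / 6 = 24/6 = 4
  x̄ = (6.6667, 4),  deviation x̄ - mu_0 = (6.6667, 4) - (2, 3) = (4.6667, 1).

Step 2 — sample covariance matrix, S[i,j] = (1/(n-1)) · Σ_k (x_{k,i} - mean_i) · (x_{k,j} - mean_j), divisor n-1 = 5:
  S[X_1,X_1] = ((2.3333)·(2.3333) + (2.3333)·(2.3333) + (-0.6667)·(-0.6667) + (-4.6667)·(-4.6667) + (-0.6667)·(-0.6667) + (1.3333)·(1.3333)) / 5 = 35.3333/5 = 7.0667
  S[X_1,X_2] = ((2.3333)·(-2) + (2.3333)·(0) + (-0.6667)·(-2) + (-4.6667)·(3) + (-0.6667)·(-2) + (1.3333)·(3)) / 5 = -12/5 = -2.4
  S[X_2,X_2] = ((-2)·(-2) + (0)·(0) + (-2)·(-2) + (3)·(3) + (-2)·(-2) + (3)·(3)) / 5 = 30/5 = 6
  S = [[7.0667, -2.4],
 [-2.4, 6]].

Step 3 — invert S. det(S) = 7.0667·6 - (-2.4)² = 36.64.
  S^{-1} = (1/det) · [[d, -b], [-b, a]] = [[0.1638, 0.0655],
 [0.0655, 0.1929]].

Step 4 — quadratic form (x̄ - mu_0)^T · S^{-1} · (x̄ - mu_0):
  S^{-1} · (x̄ - mu_0) = (0.8297, 0.4985),
  (x̄ - mu_0)^T · [...] = (4.6667)·(0.8297) + (1)·(0.4985) = 4.3705.

Step 5 — scale by n: T² = 6 · 4.3705 = 26.2227.

T² ≈ 26.2227


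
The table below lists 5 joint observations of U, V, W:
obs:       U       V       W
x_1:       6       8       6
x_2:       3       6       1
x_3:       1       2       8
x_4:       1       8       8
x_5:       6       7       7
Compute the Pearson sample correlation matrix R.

Step 1 — column means:
  mean(U) = (6 + 3 + 1 + 1 + 6) / 5 = 17/5 = 3.4
  mean(V) = (8 + 6 + 2 + 8 + 7) / 5 = 31/5 = 6.2
  mean(W) = (6 + 1 + 8 + 8 + 7) / 5 = 30/5 = 6

Step 2 — sample variances and covariances s[i,j] = (1/(n-1)) · Σ_k (x_{k,i} - mean_i) · (x_{k,j} - mean_j), with n-1 = 4:
  s[U,U] = ((2.6)·(2.6) + (-0.4)·(-0.4) + (-2.4)·(-2.4) + (-2.4)·(-2.4) + (2.6)·(2.6)) / 4 = 25.2/4 = 6.3
  s[U,V] = ((2.6)·(1.8) + (-0.4)·(-0.2) + (-2.4)·(-4.2) + (-2.4)·(1.8) + (2.6)·(0.8)) / 4 = 12.6/4 = 3.15
  s[U,W] = ((2.6)·(0) + (-0.4)·(-5) + (-2.4)·(2) + (-2.4)·(2) + (2.6)·(1)) / 4 = -5/4 = -1.25
  s[V,V] = ((1.8)·(1.8) + (-0.2)·(-0.2) + (-4.2)·(-4.2) + (1.8)·(1.8) + (0.8)·(0.8)) / 4 = 24.8/4 = 6.2
  s[V,W] = ((1.8)·(0) + (-0.2)·(-5) + (-4.2)·(2) + (1.8)·(2) + (0.8)·(1)) / 4 = -3/4 = -0.75
  s[W,W] = ((0)·(0) + (-5)·(-5) + (2)·(2) + (2)·(2) + (1)·(1)) / 4 = 34/4 = 8.5
  Sample standard deviations s_i = √(s[i,i]):
  s(U) = √(6.3) = 2.51
  s(V) = √(6.2) = 2.49
  s(W) = √(8.5) = 2.9155

Step 3 — r_{ij} = s_{ij} / (s_i · s_j):
  r[U,U] = 1 (diagonal).
  r[U,V] = 3.15 / (2.51 · 2.49) = 3.15 / 6.2498 = 0.504
  r[U,W] = -1.25 / (2.51 · 2.9155) = -1.25 / 7.3178 = -0.1708
  r[V,V] = 1 (diagonal).
  r[V,W] = -0.75 / (2.49 · 2.9155) = -0.75 / 7.2595 = -0.1033
  r[W,W] = 1 (diagonal).

R is symmetric with unit diagonal. Assembling:

R = [[1, 0.504, -0.1708],
 [0.504, 1, -0.1033],
 [-0.1708, -0.1033, 1]]


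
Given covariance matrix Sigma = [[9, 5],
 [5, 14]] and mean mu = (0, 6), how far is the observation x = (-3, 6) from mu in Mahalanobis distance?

Step 1 — centre the observation: (x - mu) = (-3, 0).

Step 2 — invert Sigma. det(Sigma) = 9·14 - (5)² = 101.
  Sigma^{-1} = (1/det) · [[d, -b], [-b, a]] = [[0.1386, -0.0495],
 [-0.0495, 0.0891]].

Step 3 — form the quadratic (x - mu)^T · Sigma^{-1} · (x - mu):
  Sigma^{-1} · (x - mu) = (-0.4158, 0.1485).
  (x - mu)^T · [Sigma^{-1} · (x - mu)] = (-3)·(-0.4158) + (0)·(0.1485) = 1.2475.

Step 4 — take square root: d = √(1.2475) ≈ 1.1169.

d(x, mu) = √(1.2475) ≈ 1.1169


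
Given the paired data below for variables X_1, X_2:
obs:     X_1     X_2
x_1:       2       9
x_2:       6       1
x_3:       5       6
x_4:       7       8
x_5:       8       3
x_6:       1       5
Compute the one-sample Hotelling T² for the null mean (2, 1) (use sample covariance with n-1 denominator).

Step 1 — sample mean vector:
  mean(X_1) = (2 + 6 + 5 + 7 + 8 + 1) / 6 = 29/6 = 4.8333
  mean(X_2) = (9 + 1 + 6 + 8 + 3 + 5) / 6 = 32/6 = 5.3333
  x̄ = (4.8333, 5.3333),  deviation x̄ - mu_0 = (4.8333, 5.3333) - (2, 1) = (2.8333, 4.3333).

Step 2 — sample covariance matrix, S[i,j] = (1/(n-1)) · Σ_k (x_{k,i} - mean_i) · (x_{k,j} - mean_j), divisor n-1 = 5:
  S[X_1,X_1] = ((-2.8333)·(-2.8333) + (1.1667)·(1.1667) + (0.1667)·(0.1667) + (2.1667)·(2.1667) + (3.1667)·(3.1667) + (-3.8333)·(-3.8333)) / 5 = 38.8333/5 = 7.7667
  S[X_1,X_2] = ((-2.8333)·(3.6667) + (1.1667)·(-4.3333) + (0.1667)·(0.6667) + (2.1667)·(2.6667) + (3.1667)·(-2.3333) + (-3.8333)·(-0.3333)) / 5 = -15.6667/5 = -3.1333
  S[X_2,X_2] = ((3.6667)·(3.6667) + (-4.3333)·(-4.3333) + (0.6667)·(0.6667) + (2.6667)·(2.6667) + (-2.3333)·(-2.3333) + (-0.3333)·(-0.3333)) / 5 = 45.3333/5 = 9.0667
  S = [[7.7667, -3.1333],
 [-3.1333, 9.0667]].

Step 3 — invert S. det(S) = 7.7667·9.0667 - (-3.1333)² = 60.6.
  S^{-1} = (1/det) · [[d, -b], [-b, a]] = [[0.1496, 0.0517],
 [0.0517, 0.1282]].

Step 4 — quadratic form (x̄ - mu_0)^T · S^{-1} · (x̄ - mu_0):
  S^{-1} · (x̄ - mu_0) = (0.648, 0.7019),
  (x̄ - mu_0)^T · [...] = (2.8333)·(0.648) + (4.3333)·(0.7019) = 4.8773.

Step 5 — scale by n: T² = 6 · 4.8773 = 29.264.

T² ≈ 29.264


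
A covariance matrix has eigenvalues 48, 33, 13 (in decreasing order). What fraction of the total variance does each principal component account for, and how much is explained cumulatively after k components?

Step 1 — total variance = trace(Sigma) = Σ λ_i = 48 + 33 + 13 = 94.

Step 2 — fraction explained by component i = λ_i / Σ λ:
  PC1: 48/94 = 0.5106
  PC2: 33/94 = 0.3511
  PC3: 13/94 = 0.1383

Step 3 — cumulative fraction after k components = (λ_1 + ... + λ_k) / Σ λ:
  k = 1: 48/94 = 0.5106
  k = 2: (48 + 33)/94 = 81/94 = 0.8617
  k = 3: (48 + 33 + 13)/94 = 94/94 = 1

Summary (fraction, with percent):

explained: PC1 0.5106 (51.06%), PC2 0.3511 (35.11%), PC3 0.1383 (13.83%);  cumulative: 0.5106, 0.8617, 1


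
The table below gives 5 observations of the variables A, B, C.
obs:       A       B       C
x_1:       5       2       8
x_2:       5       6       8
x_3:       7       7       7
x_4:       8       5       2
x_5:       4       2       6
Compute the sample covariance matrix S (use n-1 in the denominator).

Step 1 — column means:
  mean(A) = (5 + 5 + 7 + 8 + 4) / 5 = 29/5 = 5.8
  mean(B) = (2 + 6 + 7 + 5 + 2) / 5 = 22/5 = 4.4
  mean(C) = (8 + 8 + 7 + 2 + 6) / 5 = 31/5 = 6.2

Step 2 — sample covariance S[i,j] = (1/(n-1)) · Σ_k (x_{k,i} - mean_i) · (x_{k,j} - mean_j), with n-1 = 4.
  S[A,A] = ((-0.8)·(-0.8) + (-0.8)·(-0.8) + (1.2)·(1.2) + (2.2)·(2.2) + (-1.8)·(-1.8)) / 4 = 10.8/4 = 2.7
  S[A,B] = ((-0.8)·(-2.4) + (-0.8)·(1.6) + (1.2)·(2.6) + (2.2)·(0.6) + (-1.8)·(-2.4)) / 4 = 9.4/4 = 2.35
  S[A,C] = ((-0.8)·(1.8) + (-0.8)·(1.8) + (1.2)·(0.8) + (2.2)·(-4.2) + (-1.8)·(-0.2)) / 4 = -10.8/4 = -2.7
  S[B,B] = ((-2.4)·(-2.4) + (1.6)·(1.6) + (2.6)·(2.6) + (0.6)·(0.6) + (-2.4)·(-2.4)) / 4 = 21.2/4 = 5.3
  S[B,C] = ((-2.4)·(1.8) + (1.6)·(1.8) + (2.6)·(0.8) + (0.6)·(-4.2) + (-2.4)·(-0.2)) / 4 = -1.4/4 = -0.35
  S[C,C] = ((1.8)·(1.8) + (1.8)·(1.8) + (0.8)·(0.8) + (-4.2)·(-4.2) + (-0.2)·(-0.2)) / 4 = 24.8/4 = 6.2

S is symmetric (S[j,i] = S[i,j]). Assembling:

S = [[2.7, 2.35, -2.7],
 [2.35, 5.3, -0.35],
 [-2.7, -0.35, 6.2]]
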